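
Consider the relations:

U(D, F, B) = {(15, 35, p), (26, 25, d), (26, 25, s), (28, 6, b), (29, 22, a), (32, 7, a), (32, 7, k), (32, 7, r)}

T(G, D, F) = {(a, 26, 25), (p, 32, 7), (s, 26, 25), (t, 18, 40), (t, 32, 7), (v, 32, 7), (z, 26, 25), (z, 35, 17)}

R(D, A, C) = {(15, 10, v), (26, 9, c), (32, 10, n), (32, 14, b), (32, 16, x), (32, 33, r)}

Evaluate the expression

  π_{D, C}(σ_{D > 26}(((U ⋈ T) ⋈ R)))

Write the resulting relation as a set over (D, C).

{(32, b), (32, n), (32, r), (32, x)}

Joining U and T on D, F yields {(26, 25, d, a), (26, 25, d, s), (26, 25, d, z), (26, 25, s, a), (26, 25, s, s), (26, 25, s, z), (32, 7, a, p), (32, 7, a, t), (32, 7, a, v), (32, 7, k, p), (32, 7, k, t), (32, 7, k, v), (32, 7, r, p), (32, 7, r, t), (32, 7, r, v)}.
Joining (U ⋈ T) and R on D yields {(26, 25, d, a, 9, c), (26, 25, d, s, 9, c), (26, 25, d, z, 9, c), (26, 25, s, a, 9, c), (26, 25, s, s, 9, c), (26, 25, s, z, 9, c), (32, 7, a, p, 10, n), (32, 7, a, p, 14, b), (32, 7, a, p, 16, x), (32, 7, a, p, 33, r), (32, 7, a, t, 10, n), (32, 7, a, t, 14, b), (32, 7, a, t, 16, x), (32, 7, a, t, 33, r), (32, 7, a, v, 10, n), (32, 7, a, v, 14, b), (32, 7, a, v, 16, x), (32, 7, a, v, 33, r), (32, 7, k, p, 10, n), (32, 7, k, p, 14, b), (32, 7, k, p, 16, x), (32, 7, k, p, 33, r), (32, 7, k, t, 10, n), (32, 7, k, t, 14, b), (32, 7, k, t, 16, x), (32, 7, k, t, 33, r), (32, 7, k, v, 10, n), (32, 7, k, v, 14, b), (32, 7, k, v, 16, x), (32, 7, k, v, 33, r), (32, 7, r, p, 10, n), (32, 7, r, p, 14, b), (32, 7, r, p, 16, x), (32, 7, r, p, 33, r), (32, 7, r, t, 10, n), (32, 7, r, t, 14, b), (32, 7, r, t, 16, x), (32, 7, r, t, 33, r), (32, 7, r, v, 10, n), (32, 7, r, v, 14, b), (32, 7, r, v, 16, x), (32, 7, r, v, 33, r)}.
Filtering on D > 26 leaves {(32, 7, a, p, 10, n), (32, 7, a, p, 14, b), (32, 7, a, p, 16, x), (32, 7, a, p, 33, r), (32, 7, a, t, 10, n), (32, 7, a, t, 14, b), (32, 7, a, t, 16, x), (32, 7, a, t, 33, r), (32, 7, a, v, 10, n), (32, 7, a, v, 14, b), (32, 7, a, v, 16, x), (32, 7, a, v, 33, r), (32, 7, k, p, 10, n), (32, 7, k, p, 14, b), (32, 7, k, p, 16, x), (32, 7, k, p, 33, r), (32, 7, k, t, 10, n), (32, 7, k, t, 14, b), (32, 7, k, t, 16, x), (32, 7, k, t, 33, r), (32, 7, k, v, 10, n), (32, 7, k, v, 14, b), (32, 7, k, v, 16, x), (32, 7, k, v, 33, r), (32, 7, r, p, 10, n), (32, 7, r, p, 14, b), (32, 7, r, p, 16, x), (32, 7, r, p, 33, r), (32, 7, r, t, 10, n), (32, 7, r, t, 14, b), (32, 7, r, t, 16, x), (32, 7, r, t, 33, r), (32, 7, r, v, 10, n), (32, 7, r, v, 14, b), (32, 7, r, v, 16, x), (32, 7, r, v, 33, r)}.
Projecting to D, C (32 duplicate(s) eliminated): {(32, b), (32, n), (32, r), (32, x)}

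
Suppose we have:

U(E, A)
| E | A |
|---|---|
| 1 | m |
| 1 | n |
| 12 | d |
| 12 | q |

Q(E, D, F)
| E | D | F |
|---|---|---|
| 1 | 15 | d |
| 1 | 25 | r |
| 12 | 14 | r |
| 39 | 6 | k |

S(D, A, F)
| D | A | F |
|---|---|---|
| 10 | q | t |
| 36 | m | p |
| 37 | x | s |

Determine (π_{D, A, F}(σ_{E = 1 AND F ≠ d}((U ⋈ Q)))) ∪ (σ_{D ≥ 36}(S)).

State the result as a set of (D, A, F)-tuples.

Natural join on E: {(1, m, 15, d), (1, m, 25, r), (1, n, 15, d), (1, n, 25, r), (12, d, 14, r), (12, q, 14, r)}
Apply σ_{E = 1 AND F ≠ d}; surviving tuples: {(1, m, 25, r), (1, n, 25, r)}
Keep only column(s) D, A, F: {(25, m, r), (25, n, r)}
Apply σ_{D ≥ 36}; surviving tuples: {(36, m, p), (37, x, s)}
Union: {(25, m, r), (25, n, r)} with {(36, m, p), (37, x, s)} → {(25, m, r), (25, n, r), (36, m, p), (37, x, s)}

{(25, m, r), (25, n, r), (36, m, p), (37, x, s)}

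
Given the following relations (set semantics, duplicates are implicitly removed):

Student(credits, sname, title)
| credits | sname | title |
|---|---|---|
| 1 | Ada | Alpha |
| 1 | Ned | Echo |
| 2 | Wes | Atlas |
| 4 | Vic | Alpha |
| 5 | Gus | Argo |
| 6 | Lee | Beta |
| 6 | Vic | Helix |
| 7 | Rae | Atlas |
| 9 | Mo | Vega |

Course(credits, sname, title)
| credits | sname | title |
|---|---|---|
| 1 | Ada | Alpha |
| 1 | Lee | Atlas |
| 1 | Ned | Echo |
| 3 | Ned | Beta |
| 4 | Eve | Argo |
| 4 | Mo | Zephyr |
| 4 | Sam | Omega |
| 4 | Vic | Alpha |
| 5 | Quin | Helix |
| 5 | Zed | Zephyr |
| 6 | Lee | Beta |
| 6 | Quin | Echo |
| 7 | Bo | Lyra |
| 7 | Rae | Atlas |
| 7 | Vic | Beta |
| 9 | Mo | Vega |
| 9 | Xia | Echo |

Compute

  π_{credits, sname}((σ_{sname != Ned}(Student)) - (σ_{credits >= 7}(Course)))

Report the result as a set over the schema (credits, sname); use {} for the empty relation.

{(1, Ada), (2, Wes), (4, Vic), (5, Gus), (6, Lee), (6, Vic)}

Selection sname != Ned: {(1, Ada, Alpha), (2, Wes, Atlas), (4, Vic, Alpha), (5, Gus, Argo), (6, Lee, Beta), (6, Vic, Helix), (7, Rae, Atlas), (9, Mo, Vega)}
Selection credits >= 7: {(7, Bo, Lyra), (7, Rae, Atlas), (7, Vic, Beta), (9, Mo, Vega), (9, Xia, Echo)}
Set difference of the two operands is {(1, Ada, Alpha), (2, Wes, Atlas), (4, Vic, Alpha), (5, Gus, Argo), (6, Lee, Beta), (6, Vic, Helix)}.
π[credits, sname]: project onto (credits, sname) → {(1, Ada), (2, Wes), (4, Vic), (5, Gus), (6, Lee), (6, Vic)}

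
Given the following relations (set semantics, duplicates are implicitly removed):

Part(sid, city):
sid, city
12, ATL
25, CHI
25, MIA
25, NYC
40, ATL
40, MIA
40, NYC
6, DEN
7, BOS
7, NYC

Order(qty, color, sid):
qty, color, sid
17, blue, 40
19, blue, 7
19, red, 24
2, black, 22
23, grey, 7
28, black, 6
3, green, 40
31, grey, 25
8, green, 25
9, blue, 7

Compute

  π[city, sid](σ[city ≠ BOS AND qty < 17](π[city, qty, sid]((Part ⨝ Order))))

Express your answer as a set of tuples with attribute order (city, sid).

{(ATL, 40), (CHI, 25), (MIA, 25), (MIA, 40), (NYC, 25), (NYC, 40), (NYC, 7)}

Natural join on sid: {(25, CHI, 31, grey), (25, CHI, 8, green), (25, MIA, 31, grey), (25, MIA, 8, green), (25, NYC, 31, grey), (25, NYC, 8, green), (40, ATL, 17, blue), (40, ATL, 3, green), (40, MIA, 17, blue), (40, MIA, 3, green), (40, NYC, 17, blue), (40, NYC, 3, green), (6, DEN, 28, black), (7, BOS, 19, blue), (7, BOS, 23, grey), (7, BOS, 9, blue), (7, NYC, 19, blue), (7, NYC, 23, grey), (7, NYC, 9, blue)}
Projecting to city, qty, sid: {(ATL, 17, 40), (ATL, 3, 40), (BOS, 19, 7), (BOS, 23, 7), (BOS, 9, 7), (CHI, 31, 25), (CHI, 8, 25), (DEN, 28, 6), (MIA, 17, 40), (MIA, 3, 40), (MIA, 31, 25), (MIA, 8, 25), (NYC, 17, 40), (NYC, 19, 7), (NYC, 23, 7), (NYC, 3, 40), (NYC, 31, 25), (NYC, 8, 25), (NYC, 9, 7)}
σ[city ≠ BOS AND qty < 17]: keep tuples satisfying city ≠ BOS AND qty < 17 → {(ATL, 3, 40), (CHI, 8, 25), (MIA, 3, 40), (MIA, 8, 25), (NYC, 3, 40), (NYC, 8, 25), (NYC, 9, 7)}
Projecting to city, sid: {(ATL, 40), (CHI, 25), (MIA, 25), (MIA, 40), (NYC, 25), (NYC, 40), (NYC, 7)}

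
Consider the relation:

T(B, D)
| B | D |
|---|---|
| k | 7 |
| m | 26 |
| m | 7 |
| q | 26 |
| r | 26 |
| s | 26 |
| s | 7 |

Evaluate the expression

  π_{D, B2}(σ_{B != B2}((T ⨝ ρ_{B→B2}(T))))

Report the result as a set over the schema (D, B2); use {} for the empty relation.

{(26, m), (26, q), (26, r), (26, s), (7, k), (7, m), (7, s)}

ρ[B→B2]: schema becomes (B2, D); tuples unchanged.
Joining T and ρ_{B→B2}(T) on D yields {(k, 7, k), (k, 7, m), (k, 7, s), (m, 26, m), (m, 26, q), (m, 26, r), (m, 26, s), (m, 7, k), (m, 7, m), (m, 7, s), (q, 26, m), (q, 26, q), (q, 26, r), (q, 26, s), (r, 26, m), (r, 26, q), (r, 26, r), (r, 26, s), (s, 26, m), (s, 26, q), (s, 26, r), (s, 26, s), (s, 7, k), (s, 7, m), (s, 7, s)}.
Apply σ_{B != B2}; surviving tuples: {(k, 7, m), (k, 7, s), (m, 26, q), (m, 26, r), (m, 26, s), (m, 7, k), (m, 7, s), (q, 26, m), (q, 26, r), (q, 26, s), (r, 26, m), (r, 26, q), (r, 26, s), (s, 26, m), (s, 26, q), (s, 26, r), (s, 7, k), (s, 7, m)}
Keep only column(s) D, B2 (11 duplicate(s) eliminated): {(26, m), (26, q), (26, r), (26, s), (7, k), (7, m), (7, s)}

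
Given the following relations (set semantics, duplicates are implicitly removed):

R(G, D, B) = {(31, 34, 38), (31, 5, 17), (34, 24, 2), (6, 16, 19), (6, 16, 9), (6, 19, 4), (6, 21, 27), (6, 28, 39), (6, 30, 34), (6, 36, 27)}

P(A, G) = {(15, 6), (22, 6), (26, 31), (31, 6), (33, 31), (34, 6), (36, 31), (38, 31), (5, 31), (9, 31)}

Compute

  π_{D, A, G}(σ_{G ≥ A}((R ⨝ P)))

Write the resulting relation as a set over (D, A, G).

{(34, 26, 31), (34, 5, 31), (34, 9, 31), (5, 26, 31), (5, 5, 31), (5, 9, 31)}

R ⋈ P (natural join on G): {(31, 34, 38, 26), (31, 34, 38, 33), (31, 34, 38, 36), (31, 34, 38, 38), (31, 34, 38, 5), (31, 34, 38, 9), (31, 5, 17, 26), (31, 5, 17, 33), (31, 5, 17, 36), (31, 5, 17, 38), (31, 5, 17, 5), (31, 5, 17, 9), (6, 16, 19, 15), (6, 16, 19, 22), (6, 16, 19, 31), (6, 16, 19, 34), (6, 16, 9, 15), (6, 16, 9, 22), (6, 16, 9, 31), (6, 16, 9, 34), (6, 19, 4, 15), (6, 19, 4, 22), (6, 19, 4, 31), (6, 19, 4, 34), (6, 21, 27, 15), (6, 21, 27, 22), (6, 21, 27, 31), (6, 21, 27, 34), (6, 28, 39, 15), (6, 28, 39, 22), (6, 28, 39, 31), (6, 28, 39, 34), (6, 30, 34, 15), (6, 30, 34, 22), (6, 30, 34, 31), (6, 30, 34, 34), (6, 36, 27, 15), (6, 36, 27, 22), (6, 36, 27, 31), (6, 36, 27, 34)}
Apply σ_{G ≥ A}; surviving tuples: {(31, 34, 38, 26), (31, 34, 38, 5), (31, 34, 38, 9), (31, 5, 17, 26), (31, 5, 17, 5), (31, 5, 17, 9)}
π_{D, A, G} gives {(34, 26, 31), (34, 5, 31), (34, 9, 31), (5, 26, 31), (5, 5, 31), (5, 9, 31)}.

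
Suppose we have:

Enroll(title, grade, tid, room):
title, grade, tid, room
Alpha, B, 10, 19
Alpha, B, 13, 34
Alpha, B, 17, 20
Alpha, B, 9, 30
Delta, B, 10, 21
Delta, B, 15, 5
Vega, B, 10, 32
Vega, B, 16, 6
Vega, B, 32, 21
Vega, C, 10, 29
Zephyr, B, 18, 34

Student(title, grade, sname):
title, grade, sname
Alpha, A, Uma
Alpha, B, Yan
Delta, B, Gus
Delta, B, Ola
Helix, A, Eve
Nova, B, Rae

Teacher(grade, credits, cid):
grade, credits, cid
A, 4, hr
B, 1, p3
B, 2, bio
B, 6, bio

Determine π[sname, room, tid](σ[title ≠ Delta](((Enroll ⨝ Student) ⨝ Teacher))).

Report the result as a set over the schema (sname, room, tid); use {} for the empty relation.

Natural join on title, grade: {(Alpha, B, 10, 19, Yan), (Alpha, B, 13, 34, Yan), (Alpha, B, 17, 20, Yan), (Alpha, B, 9, 30, Yan), (Delta, B, 10, 21, Gus), (Delta, B, 10, 21, Ola), (Delta, B, 15, 5, Gus), (Delta, B, 15, 5, Ola)}
Natural join on grade: {(Alpha, B, 10, 19, Yan, 1, p3), (Alpha, B, 10, 19, Yan, 2, bio), (Alpha, B, 10, 19, Yan, 6, bio), (Alpha, B, 13, 34, Yan, 1, p3), (Alpha, B, 13, 34, Yan, 2, bio), (Alpha, B, 13, 34, Yan, 6, bio), (Alpha, B, 17, 20, Yan, 1, p3), (Alpha, B, 17, 20, Yan, 2, bio), (Alpha, B, 17, 20, Yan, 6, bio), (Alpha, B, 9, 30, Yan, 1, p3), (Alpha, B, 9, 30, Yan, 2, bio), (Alpha, B, 9, 30, Yan, 6, bio), (Delta, B, 10, 21, Gus, 1, p3), (Delta, B, 10, 21, Gus, 2, bio), (Delta, B, 10, 21, Gus, 6, bio), (Delta, B, 10, 21, Ola, 1, p3), (Delta, B, 10, 21, Ola, 2, bio), (Delta, B, 10, 21, Ola, 6, bio), (Delta, B, 15, 5, Gus, 1, p3), (Delta, B, 15, 5, Gus, 2, bio), (Delta, B, 15, 5, Gus, 6, bio), (Delta, B, 15, 5, Ola, 1, p3), (Delta, B, 15, 5, Ola, 2, bio), (Delta, B, 15, 5, Ola, 6, bio)}
Filtering on title ≠ Delta leaves {(Alpha, B, 10, 19, Yan, 1, p3), (Alpha, B, 10, 19, Yan, 2, bio), (Alpha, B, 10, 19, Yan, 6, bio), (Alpha, B, 13, 34, Yan, 1, p3), (Alpha, B, 13, 34, Yan, 2, bio), (Alpha, B, 13, 34, Yan, 6, bio), (Alpha, B, 17, 20, Yan, 1, p3), (Alpha, B, 17, 20, Yan, 2, bio), (Alpha, B, 17, 20, Yan, 6, bio), (Alpha, B, 9, 30, Yan, 1, p3), (Alpha, B, 9, 30, Yan, 2, bio), (Alpha, B, 9, 30, Yan, 6, bio)}.
π_{sname, room, tid} gives {(Yan, 19, 10), (Yan, 20, 17), (Yan, 30, 9), (Yan, 34, 13)} (8 duplicate(s) eliminated).

{(Yan, 19, 10), (Yan, 20, 17), (Yan, 30, 9), (Yan, 34, 13)}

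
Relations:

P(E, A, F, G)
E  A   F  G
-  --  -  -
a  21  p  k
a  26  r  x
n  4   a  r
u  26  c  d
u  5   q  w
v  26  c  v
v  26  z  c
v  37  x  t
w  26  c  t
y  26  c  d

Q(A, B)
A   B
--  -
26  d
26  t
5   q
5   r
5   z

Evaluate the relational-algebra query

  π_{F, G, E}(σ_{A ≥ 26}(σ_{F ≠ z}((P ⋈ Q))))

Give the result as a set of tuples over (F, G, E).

Natural join on A: {(a, 26, r, x, d), (a, 26, r, x, t), (u, 26, c, d, d), (u, 26, c, d, t), (u, 5, q, w, q), (u, 5, q, w, r), (u, 5, q, w, z), (v, 26, c, v, d), (v, 26, c, v, t), (v, 26, z, c, d), (v, 26, z, c, t), (w, 26, c, t, d), (w, 26, c, t, t), (y, 26, c, d, d), (y, 26, c, d, t)}
Filtering on F ≠ z leaves {(a, 26, r, x, d), (a, 26, r, x, t), (u, 26, c, d, d), (u, 26, c, d, t), (u, 5, q, w, q), (u, 5, q, w, r), (u, 5, q, w, z), (v, 26, c, v, d), (v, 26, c, v, t), (w, 26, c, t, d), (w, 26, c, t, t), (y, 26, c, d, d), (y, 26, c, d, t)}.
Filtering on A ≥ 26 leaves {(a, 26, r, x, d), (a, 26, r, x, t), (u, 26, c, d, d), (u, 26, c, d, t), (v, 26, c, v, d), (v, 26, c, v, t), (w, 26, c, t, d), (w, 26, c, t, t), (y, 26, c, d, d), (y, 26, c, d, t)}.
π[F, G, E]: project onto (F, G, E) (5 duplicate(s) eliminated) → {(c, d, u), (c, d, y), (c, t, w), (c, v, v), (r, x, a)}

{(c, d, u), (c, d, y), (c, t, w), (c, v, v), (r, x, a)}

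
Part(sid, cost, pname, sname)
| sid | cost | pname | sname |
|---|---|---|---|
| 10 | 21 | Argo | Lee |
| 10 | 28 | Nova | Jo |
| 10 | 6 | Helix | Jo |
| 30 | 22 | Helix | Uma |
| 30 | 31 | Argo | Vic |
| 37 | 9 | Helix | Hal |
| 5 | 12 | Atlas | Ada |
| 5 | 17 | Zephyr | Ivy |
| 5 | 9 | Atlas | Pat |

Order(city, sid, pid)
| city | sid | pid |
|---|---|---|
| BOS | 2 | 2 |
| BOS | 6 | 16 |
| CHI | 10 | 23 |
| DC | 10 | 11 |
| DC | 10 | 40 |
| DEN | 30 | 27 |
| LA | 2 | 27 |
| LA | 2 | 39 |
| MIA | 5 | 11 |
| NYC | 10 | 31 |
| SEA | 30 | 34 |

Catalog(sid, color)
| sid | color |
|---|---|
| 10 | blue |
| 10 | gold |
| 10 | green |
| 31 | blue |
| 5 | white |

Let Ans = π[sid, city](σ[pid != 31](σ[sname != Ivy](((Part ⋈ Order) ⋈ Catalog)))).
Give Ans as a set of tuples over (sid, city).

{(10, CHI), (10, DC), (5, MIA)}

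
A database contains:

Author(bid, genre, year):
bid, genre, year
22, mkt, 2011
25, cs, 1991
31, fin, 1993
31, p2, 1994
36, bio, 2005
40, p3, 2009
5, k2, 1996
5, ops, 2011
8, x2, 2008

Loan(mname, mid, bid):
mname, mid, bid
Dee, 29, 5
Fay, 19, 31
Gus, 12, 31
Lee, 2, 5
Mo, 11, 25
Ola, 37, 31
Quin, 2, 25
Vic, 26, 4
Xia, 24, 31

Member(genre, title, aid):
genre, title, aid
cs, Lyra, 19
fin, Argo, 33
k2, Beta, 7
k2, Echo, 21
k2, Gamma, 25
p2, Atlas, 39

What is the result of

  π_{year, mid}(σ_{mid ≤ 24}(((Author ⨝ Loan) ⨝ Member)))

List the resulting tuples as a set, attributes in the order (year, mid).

Author ⋈ Loan (natural join on bid): {(25, cs, 1991, Mo, 11), (25, cs, 1991, Quin, 2), (31, fin, 1993, Fay, 19), (31, fin, 1993, Gus, 12), (31, fin, 1993, Ola, 37), (31, fin, 1993, Xia, 24), (31, p2, 1994, Fay, 19), (31, p2, 1994, Gus, 12), (31, p2, 1994, Ola, 37), (31, p2, 1994, Xia, 24), (5, k2, 1996, Dee, 29), (5, k2, 1996, Lee, 2), (5, ops, 2011, Dee, 29), (5, ops, 2011, Lee, 2)}
(Author ⨝ Loan) ⋈ Member (natural join on genre): {(25, cs, 1991, Mo, 11, Lyra, 19), (25, cs, 1991, Quin, 2, Lyra, 19), (31, fin, 1993, Fay, 19, Argo, 33), (31, fin, 1993, Gus, 12, Argo, 33), (31, fin, 1993, Ola, 37, Argo, 33), (31, fin, 1993, Xia, 24, Argo, 33), (31, p2, 1994, Fay, 19, Atlas, 39), (31, p2, 1994, Gus, 12, Atlas, 39), (31, p2, 1994, Ola, 37, Atlas, 39), (31, p2, 1994, Xia, 24, Atlas, 39), (5, k2, 1996, Dee, 29, Beta, 7), (5, k2, 1996, Dee, 29, Echo, 21), (5, k2, 1996, Dee, 29, Gamma, 25), (5, k2, 1996, Lee, 2, Beta, 7), (5, k2, 1996, Lee, 2, Echo, 21), (5, k2, 1996, Lee, 2, Gamma, 25)}
σ[mid ≤ 24]: keep tuples satisfying mid ≤ 24 → {(25, cs, 1991, Mo, 11, Lyra, 19), (25, cs, 1991, Quin, 2, Lyra, 19), (31, fin, 1993, Fay, 19, Argo, 33), (31, fin, 1993, Gus, 12, Argo, 33), (31, fin, 1993, Xia, 24, Argo, 33), (31, p2, 1994, Fay, 19, Atlas, 39), (31, p2, 1994, Gus, 12, Atlas, 39), (31, p2, 1994, Xia, 24, Atlas, 39), (5, k2, 1996, Lee, 2, Beta, 7), (5, k2, 1996, Lee, 2, Echo, 21), (5, k2, 1996, Lee, 2, Gamma, 25)}
π[year, mid]: project onto (year, mid) (2 duplicate(s) eliminated) → {(1991, 11), (1991, 2), (1993, 12), (1993, 19), (1993, 24), (1994, 12), (1994, 19), (1994, 24), (1996, 2)}

{(1991, 11), (1991, 2), (1993, 12), (1993, 19), (1993, 24), (1994, 12), (1994, 19), (1994, 24), (1996, 2)}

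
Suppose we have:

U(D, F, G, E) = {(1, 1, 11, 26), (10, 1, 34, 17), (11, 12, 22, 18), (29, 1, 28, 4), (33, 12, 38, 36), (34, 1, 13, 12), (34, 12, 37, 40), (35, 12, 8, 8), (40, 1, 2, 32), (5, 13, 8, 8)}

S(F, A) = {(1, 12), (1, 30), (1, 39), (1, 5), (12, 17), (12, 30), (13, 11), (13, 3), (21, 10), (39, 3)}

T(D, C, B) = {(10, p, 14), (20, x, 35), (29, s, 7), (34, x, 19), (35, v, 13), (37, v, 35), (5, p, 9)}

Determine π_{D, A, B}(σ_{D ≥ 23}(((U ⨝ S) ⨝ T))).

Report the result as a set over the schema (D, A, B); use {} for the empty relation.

{(29, 12, 7), (29, 30, 7), (29, 39, 7), (29, 5, 7), (34, 12, 19), (34, 17, 19), (34, 30, 19), (34, 39, 19), (34, 5, 19), (35, 17, 13), (35, 30, 13)}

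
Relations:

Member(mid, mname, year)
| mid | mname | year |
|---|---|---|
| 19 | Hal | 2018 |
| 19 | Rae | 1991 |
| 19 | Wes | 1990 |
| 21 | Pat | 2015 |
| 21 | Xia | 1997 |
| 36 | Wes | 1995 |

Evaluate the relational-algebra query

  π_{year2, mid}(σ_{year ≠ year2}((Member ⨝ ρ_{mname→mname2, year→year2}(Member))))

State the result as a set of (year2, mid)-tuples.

ρ[mname→mname2, year→year2]: schema becomes (mid, mname2, year2); tuples unchanged.
Joining Member and ρ_{mname→mname2, year→year2}(Member) on mid yields {(19, Hal, 2018, Hal, 2018), (19, Hal, 2018, Rae, 1991), (19, Hal, 2018, Wes, 1990), (19, Rae, 1991, Hal, 2018), (19, Rae, 1991, Rae, 1991), (19, Rae, 1991, Wes, 1990), (19, Wes, 1990, Hal, 2018), (19, Wes, 1990, Rae, 1991), (19, Wes, 1990, Wes, 1990), (21, Pat, 2015, Pat, 2015), (21, Pat, 2015, Xia, 1997), (21, Xia, 1997, Pat, 2015), (21, Xia, 1997, Xia, 1997), (36, Wes, 1995, Wes, 1995)}.
Filtering on year ≠ year2 leaves {(19, Hal, 2018, Rae, 1991), (19, Hal, 2018, Wes, 1990), (19, Rae, 1991, Hal, 2018), (19, Rae, 1991, Wes, 1990), (19, Wes, 1990, Hal, 2018), (19, Wes, 1990, Rae, 1991), (21, Pat, 2015, Xia, 1997), (21, Xia, 1997, Pat, 2015)}.
Keep only column(s) year2, mid (3 duplicate(s) eliminated): {(1990, 19), (1991, 19), (1997, 21), (2015, 21), (2018, 19)}

{(1990, 19), (1991, 19), (1997, 21), (2015, 21), (2018, 19)}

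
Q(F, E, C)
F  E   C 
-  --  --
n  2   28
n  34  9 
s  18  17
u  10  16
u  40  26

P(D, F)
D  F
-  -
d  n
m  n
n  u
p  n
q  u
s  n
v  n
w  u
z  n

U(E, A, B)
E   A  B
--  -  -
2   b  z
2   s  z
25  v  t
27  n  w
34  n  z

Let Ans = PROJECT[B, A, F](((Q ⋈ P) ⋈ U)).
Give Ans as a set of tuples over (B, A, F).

{(z, b, n), (z, n, n), (z, s, n)}

Natural join on F: {(n, 2, 28, d), (n, 2, 28, m), (n, 2, 28, p), (n, 2, 28, s), (n, 2, 28, v), (n, 2, 28, z), (n, 34, 9, d), (n, 34, 9, m), (n, 34, 9, p), (n, 34, 9, s), (n, 34, 9, v), (n, 34, 9, z), (u, 10, 16, n), (u, 10, 16, q), (u, 10, 16, w), (u, 40, 26, n), (u, 40, 26, q), (u, 40, 26, w)}
Natural join on E: {(n, 2, 28, d, b, z), (n, 2, 28, d, s, z), (n, 2, 28, m, b, z), (n, 2, 28, m, s, z), (n, 2, 28, p, b, z), (n, 2, 28, p, s, z), (n, 2, 28, s, b, z), (n, 2, 28, s, s, z), (n, 2, 28, v, b, z), (n, 2, 28, v, s, z), (n, 2, 28, z, b, z), (n, 2, 28, z, s, z), (n, 34, 9, d, n, z), (n, 34, 9, m, n, z), (n, 34, 9, p, n, z), (n, 34, 9, s, n, z), (n, 34, 9, v, n, z), (n, 34, 9, z, n, z)}
Keep only column(s) B, A, F (15 duplicate(s) eliminated): {(z, b, n), (z, n, n), (z, s, n)}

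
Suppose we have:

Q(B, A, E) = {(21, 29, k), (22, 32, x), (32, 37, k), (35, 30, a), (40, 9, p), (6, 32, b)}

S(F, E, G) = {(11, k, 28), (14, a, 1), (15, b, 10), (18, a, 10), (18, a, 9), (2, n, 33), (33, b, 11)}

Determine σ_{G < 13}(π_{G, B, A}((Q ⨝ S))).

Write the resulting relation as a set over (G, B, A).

{(1, 35, 30), (10, 35, 30), (10, 6, 32), (11, 6, 32), (9, 35, 30)}

Natural join on E: {(21, 29, k, 11, 28), (32, 37, k, 11, 28), (35, 30, a, 14, 1), (35, 30, a, 18, 10), (35, 30, a, 18, 9), (6, 32, b, 15, 10), (6, 32, b, 33, 11)}
π_{G, B, A} gives {(1, 35, 30), (10, 35, 30), (10, 6, 32), (11, 6, 32), (28, 21, 29), (28, 32, 37), (9, 35, 30)}.
σ[G < 13]: keep tuples satisfying G < 13 → {(1, 35, 30), (10, 35, 30), (10, 6, 32), (11, 6, 32), (9, 35, 30)}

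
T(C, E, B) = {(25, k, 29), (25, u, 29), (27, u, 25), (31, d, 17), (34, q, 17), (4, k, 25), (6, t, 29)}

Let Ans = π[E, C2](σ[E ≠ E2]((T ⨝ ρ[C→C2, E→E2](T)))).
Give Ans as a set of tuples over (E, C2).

{(d, 34), (k, 25), (k, 27), (k, 6), (q, 31), (t, 25), (u, 25), (u, 4), (u, 6)}

ρ[C→C2, E→E2]: schema becomes (C2, E2, B); tuples unchanged.
Natural join on B: {(25, k, 29, 25, k), (25, k, 29, 25, u), (25, k, 29, 6, t), (25, u, 29, 25, k), (25, u, 29, 25, u), (25, u, 29, 6, t), (27, u, 25, 27, u), (27, u, 25, 4, k), (31, d, 17, 31, d), (31, d, 17, 34, q), (34, q, 17, 31, d), (34, q, 17, 34, q), (4, k, 25, 27, u), (4, k, 25, 4, k), (6, t, 29, 25, k), (6, t, 29, 25, u), (6, t, 29, 6, t)}
Apply σ_{E ≠ E2}; surviving tuples: {(25, k, 29, 25, u), (25, k, 29, 6, t), (25, u, 29, 25, k), (25, u, 29, 6, t), (27, u, 25, 4, k), (31, d, 17, 34, q), (34, q, 17, 31, d), (4, k, 25, 27, u), (6, t, 29, 25, k), (6, t, 29, 25, u)}
Projecting to E, C2 (1 duplicate(s) eliminated): {(d, 34), (k, 25), (k, 27), (k, 6), (q, 31), (t, 25), (u, 25), (u, 4), (u, 6)}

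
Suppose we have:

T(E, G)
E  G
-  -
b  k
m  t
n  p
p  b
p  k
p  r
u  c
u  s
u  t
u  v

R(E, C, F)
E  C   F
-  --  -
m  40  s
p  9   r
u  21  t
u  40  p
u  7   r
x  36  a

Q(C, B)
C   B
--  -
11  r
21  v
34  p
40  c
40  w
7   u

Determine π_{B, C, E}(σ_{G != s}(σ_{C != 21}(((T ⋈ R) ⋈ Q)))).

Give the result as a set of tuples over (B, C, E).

{(c, 40, m), (c, 40, u), (u, 7, u), (w, 40, m), (w, 40, u)}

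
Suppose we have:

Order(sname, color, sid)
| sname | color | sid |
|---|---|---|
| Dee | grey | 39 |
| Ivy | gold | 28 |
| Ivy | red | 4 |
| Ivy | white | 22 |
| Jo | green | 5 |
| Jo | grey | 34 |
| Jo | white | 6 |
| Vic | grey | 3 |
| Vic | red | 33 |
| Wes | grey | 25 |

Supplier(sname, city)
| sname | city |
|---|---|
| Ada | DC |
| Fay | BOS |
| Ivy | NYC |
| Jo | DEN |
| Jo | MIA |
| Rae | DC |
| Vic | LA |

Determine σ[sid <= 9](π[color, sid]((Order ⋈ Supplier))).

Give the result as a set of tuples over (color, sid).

{(green, 5), (grey, 3), (red, 4), (white, 6)}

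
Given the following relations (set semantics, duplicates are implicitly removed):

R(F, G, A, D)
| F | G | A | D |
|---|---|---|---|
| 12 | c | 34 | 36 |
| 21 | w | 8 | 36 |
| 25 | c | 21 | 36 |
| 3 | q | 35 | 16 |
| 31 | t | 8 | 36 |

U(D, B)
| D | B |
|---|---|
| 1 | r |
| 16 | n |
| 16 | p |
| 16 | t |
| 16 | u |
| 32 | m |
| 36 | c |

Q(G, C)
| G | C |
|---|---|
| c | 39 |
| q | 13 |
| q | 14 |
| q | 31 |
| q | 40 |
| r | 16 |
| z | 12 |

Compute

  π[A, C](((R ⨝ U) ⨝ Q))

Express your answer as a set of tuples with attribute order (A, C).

{(21, 39), (34, 39), (35, 13), (35, 14), (35, 31), (35, 40)}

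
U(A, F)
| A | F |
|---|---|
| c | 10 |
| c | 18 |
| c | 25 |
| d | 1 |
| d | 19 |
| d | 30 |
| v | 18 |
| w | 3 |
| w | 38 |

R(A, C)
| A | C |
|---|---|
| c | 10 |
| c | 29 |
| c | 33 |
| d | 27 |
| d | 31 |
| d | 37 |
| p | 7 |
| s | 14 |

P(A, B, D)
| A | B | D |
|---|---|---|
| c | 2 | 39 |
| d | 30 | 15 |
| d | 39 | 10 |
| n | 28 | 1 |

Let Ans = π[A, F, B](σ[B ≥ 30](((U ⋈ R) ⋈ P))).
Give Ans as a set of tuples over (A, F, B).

{(d, 1, 30), (d, 1, 39), (d, 19, 30), (d, 19, 39), (d, 30, 30), (d, 30, 39)}

Joining U and R on A yields {(c, 10, 10), (c, 10, 29), (c, 10, 33), (c, 18, 10), (c, 18, 29), (c, 18, 33), (c, 25, 10), (c, 25, 29), (c, 25, 33), (d, 1, 27), (d, 1, 31), (d, 1, 37), (d, 19, 27), (d, 19, 31), (d, 19, 37), (d, 30, 27), (d, 30, 31), (d, 30, 37)}.
Joining (U ⋈ R) and P on A yields {(c, 10, 10, 2, 39), (c, 10, 29, 2, 39), (c, 10, 33, 2, 39), (c, 18, 10, 2, 39), (c, 18, 29, 2, 39), (c, 18, 33, 2, 39), (c, 25, 10, 2, 39), (c, 25, 29, 2, 39), (c, 25, 33, 2, 39), (d, 1, 27, 30, 15), (d, 1, 27, 39, 10), (d, 1, 31, 30, 15), (d, 1, 31, 39, 10), (d, 1, 37, 30, 15), (d, 1, 37, 39, 10), (d, 19, 27, 30, 15), (d, 19, 27, 39, 10), (d, 19, 31, 30, 15), (d, 19, 31, 39, 10), (d, 19, 37, 30, 15), (d, 19, 37, 39, 10), (d, 30, 27, 30, 15), (d, 30, 27, 39, 10), (d, 30, 31, 30, 15), (d, 30, 31, 39, 10), (d, 30, 37, 30, 15), (d, 30, 37, 39, 10)}.
Apply σ_{B ≥ 30}; surviving tuples: {(d, 1, 27, 30, 15), (d, 1, 27, 39, 10), (d, 1, 31, 30, 15), (d, 1, 31, 39, 10), (d, 1, 37, 30, 15), (d, 1, 37, 39, 10), (d, 19, 27, 30, 15), (d, 19, 27, 39, 10), (d, 19, 31, 30, 15), (d, 19, 31, 39, 10), (d, 19, 37, 30, 15), (d, 19, 37, 39, 10), (d, 30, 27, 30, 15), (d, 30, 27, 39, 10), (d, 30, 31, 30, 15), (d, 30, 31, 39, 10), (d, 30, 37, 30, 15), (d, 30, 37, 39, 10)}
Projecting to A, F, B (12 duplicate(s) eliminated): {(d, 1, 30), (d, 1, 39), (d, 19, 30), (d, 19, 39), (d, 30, 30), (d, 30, 39)}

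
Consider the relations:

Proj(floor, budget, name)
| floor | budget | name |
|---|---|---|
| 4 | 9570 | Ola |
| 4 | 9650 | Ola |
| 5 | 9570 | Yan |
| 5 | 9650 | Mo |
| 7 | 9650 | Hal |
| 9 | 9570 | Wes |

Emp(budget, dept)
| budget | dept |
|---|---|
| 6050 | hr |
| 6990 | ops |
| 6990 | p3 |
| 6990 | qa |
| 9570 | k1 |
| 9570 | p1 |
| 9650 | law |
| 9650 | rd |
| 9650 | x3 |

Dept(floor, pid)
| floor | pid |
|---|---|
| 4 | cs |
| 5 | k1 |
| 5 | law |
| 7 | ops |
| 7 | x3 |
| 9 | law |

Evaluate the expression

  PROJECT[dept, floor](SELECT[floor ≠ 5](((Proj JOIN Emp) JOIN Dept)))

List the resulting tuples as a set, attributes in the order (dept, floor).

{(k1, 4), (k1, 9), (law, 4), (law, 7), (p1, 4), (p1, 9), (rd, 4), (rd, 7), (x3, 4), (x3, 7)}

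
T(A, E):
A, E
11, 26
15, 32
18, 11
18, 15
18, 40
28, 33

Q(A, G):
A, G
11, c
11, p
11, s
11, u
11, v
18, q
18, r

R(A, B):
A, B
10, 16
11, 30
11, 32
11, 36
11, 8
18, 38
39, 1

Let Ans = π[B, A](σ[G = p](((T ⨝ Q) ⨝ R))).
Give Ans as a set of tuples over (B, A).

{(30, 11), (32, 11), (36, 11), (8, 11)}

T ⋈ Q (natural join on A): {(11, 26, c), (11, 26, p), (11, 26, s), (11, 26, u), (11, 26, v), (18, 11, q), (18, 11, r), (18, 15, q), (18, 15, r), (18, 40, q), (18, 40, r)}
(T ⨝ Q) ⋈ R (natural join on A): {(11, 26, c, 30), (11, 26, c, 32), (11, 26, c, 36), (11, 26, c, 8), (11, 26, p, 30), (11, 26, p, 32), (11, 26, p, 36), (11, 26, p, 8), (11, 26, s, 30), (11, 26, s, 32), (11, 26, s, 36), (11, 26, s, 8), (11, 26, u, 30), (11, 26, u, 32), (11, 26, u, 36), (11, 26, u, 8), (11, 26, v, 30), (11, 26, v, 32), (11, 26, v, 36), (11, 26, v, 8), (18, 11, q, 38), (18, 11, r, 38), (18, 15, q, 38), (18, 15, r, 38), (18, 40, q, 38), (18, 40, r, 38)}
σ[G = p]: keep tuples satisfying G = p → {(11, 26, p, 30), (11, 26, p, 32), (11, 26, p, 36), (11, 26, p, 8)}
Keep only column(s) B, A: {(30, 11), (32, 11), (36, 11), (8, 11)}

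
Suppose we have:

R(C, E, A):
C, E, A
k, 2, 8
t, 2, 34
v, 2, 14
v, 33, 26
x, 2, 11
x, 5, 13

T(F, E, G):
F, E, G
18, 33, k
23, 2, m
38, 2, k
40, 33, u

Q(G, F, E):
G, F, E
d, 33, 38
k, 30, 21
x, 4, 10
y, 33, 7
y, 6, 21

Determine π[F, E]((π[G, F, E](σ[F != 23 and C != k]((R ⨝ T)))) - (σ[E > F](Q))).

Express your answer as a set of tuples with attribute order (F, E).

{(18, 33), (38, 2), (40, 33)}

Joining R and T on E yields {(k, 2, 8, 23, m), (k, 2, 8, 38, k), (t, 2, 34, 23, m), (t, 2, 34, 38, k), (v, 2, 14, 23, m), (v, 2, 14, 38, k), (v, 33, 26, 18, k), (v, 33, 26, 40, u), (x, 2, 11, 23, m), (x, 2, 11, 38, k)}.
Filtering on F != 23 and C != k leaves {(t, 2, 34, 38, k), (v, 2, 14, 38, k), (v, 33, 26, 18, k), (v, 33, 26, 40, u), (x, 2, 11, 38, k)}.
π_{G, F, E} gives {(k, 18, 33), (k, 38, 2), (u, 40, 33)} (2 duplicate(s) eliminated).
Filtering on E > F leaves {(d, 33, 38), (x, 4, 10), (y, 6, 21)}.
Difference: {(k, 18, 33), (k, 38, 2), (u, 40, 33)} with {(d, 33, 38), (x, 4, 10), (y, 6, 21)} → {(k, 18, 33), (k, 38, 2), (u, 40, 33)}
π_{F, E} gives {(18, 33), (38, 2), (40, 33)}.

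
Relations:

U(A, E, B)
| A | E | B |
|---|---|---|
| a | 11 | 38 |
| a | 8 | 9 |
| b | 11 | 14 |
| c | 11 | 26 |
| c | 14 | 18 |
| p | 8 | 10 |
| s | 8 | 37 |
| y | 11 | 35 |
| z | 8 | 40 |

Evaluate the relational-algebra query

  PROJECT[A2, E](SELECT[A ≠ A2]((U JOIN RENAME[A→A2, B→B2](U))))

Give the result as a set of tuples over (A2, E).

{(a, 11), (a, 8), (b, 11), (c, 11), (p, 8), (s, 8), (y, 11), (z, 8)}

ρ[A→A2, B→B2]: schema becomes (A2, E, B2); tuples unchanged.
U ⋈ RENAME[A→A2, B→B2](U) (natural join on E): {(a, 11, 38, a, 38), (a, 11, 38, b, 14), (a, 11, 38, c, 26), (a, 11, 38, y, 35), (a, 8, 9, a, 9), (a, 8, 9, p, 10), (a, 8, 9, s, 37), (a, 8, 9, z, 40), (b, 11, 14, a, 38), (b, 11, 14, b, 14), (b, 11, 14, c, 26), (b, 11, 14, y, 35), (c, 11, 26, a, 38), (c, 11, 26, b, 14), (c, 11, 26, c, 26), (c, 11, 26, y, 35), (c, 14, 18, c, 18), (p, 8, 10, a, 9), (p, 8, 10, p, 10), (p, 8, 10, s, 37), (p, 8, 10, z, 40), (s, 8, 37, a, 9), (s, 8, 37, p, 10), (s, 8, 37, s, 37), (s, 8, 37, z, 40), (y, 11, 35, a, 38), (y, 11, 35, b, 14), (y, 11, 35, c, 26), (y, 11, 35, y, 35), (z, 8, 40, a, 9), (z, 8, 40, p, 10), (z, 8, 40, s, 37), (z, 8, 40, z, 40)}
σ[A ≠ A2]: keep tuples satisfying A ≠ A2 → {(a, 11, 38, b, 14), (a, 11, 38, c, 26), (a, 11, 38, y, 35), (a, 8, 9, p, 10), (a, 8, 9, s, 37), (a, 8, 9, z, 40), (b, 11, 14, a, 38), (b, 11, 14, c, 26), (b, 11, 14, y, 35), (c, 11, 26, a, 38), (c, 11, 26, b, 14), (c, 11, 26, y, 35), (p, 8, 10, a, 9), (p, 8, 10, s, 37), (p, 8, 10, z, 40), (s, 8, 37, a, 9), (s, 8, 37, p, 10), (s, 8, 37, z, 40), (y, 11, 35, a, 38), (y, 11, 35, b, 14), (y, 11, 35, c, 26), (z, 8, 40, a, 9), (z, 8, 40, p, 10), (z, 8, 40, s, 37)}
Keep only column(s) A2, E (16 duplicate(s) eliminated): {(a, 11), (a, 8), (b, 11), (c, 11), (p, 8), (s, 8), (y, 11), (z, 8)}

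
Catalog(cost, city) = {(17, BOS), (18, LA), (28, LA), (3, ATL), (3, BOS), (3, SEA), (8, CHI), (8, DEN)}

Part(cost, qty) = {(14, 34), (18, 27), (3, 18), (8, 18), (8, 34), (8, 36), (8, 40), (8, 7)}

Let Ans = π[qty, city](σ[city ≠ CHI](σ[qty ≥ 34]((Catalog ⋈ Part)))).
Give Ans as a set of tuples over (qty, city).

{(34, DEN), (36, DEN), (40, DEN)}

Joining Catalog and Part on cost yields {(18, LA, 27), (3, ATL, 18), (3, BOS, 18), (3, SEA, 18), (8, CHI, 18), (8, CHI, 34), (8, CHI, 36), (8, CHI, 40), (8, CHI, 7), (8, DEN, 18), (8, DEN, 34), (8, DEN, 36), (8, DEN, 40), (8, DEN, 7)}.
σ[qty ≥ 34]: keep tuples satisfying qty ≥ 34 → {(8, CHI, 34), (8, CHI, 36), (8, CHI, 40), (8, DEN, 34), (8, DEN, 36), (8, DEN, 40)}
σ[city ≠ CHI]: keep tuples satisfying city ≠ CHI → {(8, DEN, 34), (8, DEN, 36), (8, DEN, 40)}
π_{qty, city} gives {(34, DEN), (36, DEN), (40, DEN)}.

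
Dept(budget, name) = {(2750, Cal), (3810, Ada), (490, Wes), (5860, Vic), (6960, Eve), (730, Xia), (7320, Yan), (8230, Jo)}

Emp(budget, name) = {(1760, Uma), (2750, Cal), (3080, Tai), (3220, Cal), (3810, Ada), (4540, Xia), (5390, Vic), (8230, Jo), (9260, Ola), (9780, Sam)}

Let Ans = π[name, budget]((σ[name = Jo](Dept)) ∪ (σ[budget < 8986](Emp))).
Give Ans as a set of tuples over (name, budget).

{(Ada, 3810), (Cal, 2750), (Cal, 3220), (Jo, 8230), (Tai, 3080), (Uma, 1760), (Vic, 5390), (Xia, 4540)}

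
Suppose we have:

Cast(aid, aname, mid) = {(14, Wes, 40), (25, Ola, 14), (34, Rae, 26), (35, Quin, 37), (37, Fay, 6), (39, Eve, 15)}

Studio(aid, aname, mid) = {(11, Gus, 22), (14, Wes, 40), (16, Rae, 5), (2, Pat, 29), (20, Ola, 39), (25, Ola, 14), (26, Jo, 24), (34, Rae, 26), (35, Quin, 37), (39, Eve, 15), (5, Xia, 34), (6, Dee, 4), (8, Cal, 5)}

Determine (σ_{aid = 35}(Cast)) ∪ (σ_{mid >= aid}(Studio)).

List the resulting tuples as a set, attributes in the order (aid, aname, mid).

{(11, Gus, 22), (14, Wes, 40), (2, Pat, 29), (20, Ola, 39), (35, Quin, 37), (5, Xia, 34)}

σ[aid = 35]: keep tuples satisfying aid = 35 → {(35, Quin, 37)}
σ[mid >= aid]: keep tuples satisfying mid >= aid → {(11, Gus, 22), (14, Wes, 40), (2, Pat, 29), (20, Ola, 39), (35, Quin, 37), (5, Xia, 34)}
Taking the union: {(11, Gus, 22), (14, Wes, 40), (2, Pat, 29), (20, Ola, 39), (35, Quin, 37), (5, Xia, 34)}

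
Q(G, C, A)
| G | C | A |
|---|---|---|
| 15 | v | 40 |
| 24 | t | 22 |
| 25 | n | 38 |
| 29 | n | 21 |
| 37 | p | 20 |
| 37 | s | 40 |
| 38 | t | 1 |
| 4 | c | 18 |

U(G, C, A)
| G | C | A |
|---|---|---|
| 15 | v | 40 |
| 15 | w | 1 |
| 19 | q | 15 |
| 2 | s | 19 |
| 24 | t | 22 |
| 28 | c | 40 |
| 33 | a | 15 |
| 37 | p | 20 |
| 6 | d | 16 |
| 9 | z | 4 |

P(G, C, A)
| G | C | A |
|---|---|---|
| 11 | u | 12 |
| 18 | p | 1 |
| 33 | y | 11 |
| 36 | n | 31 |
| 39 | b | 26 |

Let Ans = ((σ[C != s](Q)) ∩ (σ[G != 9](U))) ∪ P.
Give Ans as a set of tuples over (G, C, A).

{(11, u, 12), (15, v, 40), (18, p, 1), (24, t, 22), (33, y, 11), (36, n, 31), (37, p, 20), (39, b, 26)}

Apply σ_{C != s}; surviving tuples: {(15, v, 40), (24, t, 22), (25, n, 38), (29, n, 21), (37, p, 20), (38, t, 1), (4, c, 18)}
Apply σ_{G != 9}; surviving tuples: {(15, v, 40), (15, w, 1), (19, q, 15), (2, s, 19), (24, t, 22), (28, c, 40), (33, a, 15), (37, p, 20), (6, d, 16)}
Set intersection of the two operands is {(15, v, 40), (24, t, 22), (37, p, 20)}.
Set union of the two operands is {(11, u, 12), (15, v, 40), (18, p, 1), (24, t, 22), (33, y, 11), (36, n, 31), (37, p, 20), (39, b, 26)}.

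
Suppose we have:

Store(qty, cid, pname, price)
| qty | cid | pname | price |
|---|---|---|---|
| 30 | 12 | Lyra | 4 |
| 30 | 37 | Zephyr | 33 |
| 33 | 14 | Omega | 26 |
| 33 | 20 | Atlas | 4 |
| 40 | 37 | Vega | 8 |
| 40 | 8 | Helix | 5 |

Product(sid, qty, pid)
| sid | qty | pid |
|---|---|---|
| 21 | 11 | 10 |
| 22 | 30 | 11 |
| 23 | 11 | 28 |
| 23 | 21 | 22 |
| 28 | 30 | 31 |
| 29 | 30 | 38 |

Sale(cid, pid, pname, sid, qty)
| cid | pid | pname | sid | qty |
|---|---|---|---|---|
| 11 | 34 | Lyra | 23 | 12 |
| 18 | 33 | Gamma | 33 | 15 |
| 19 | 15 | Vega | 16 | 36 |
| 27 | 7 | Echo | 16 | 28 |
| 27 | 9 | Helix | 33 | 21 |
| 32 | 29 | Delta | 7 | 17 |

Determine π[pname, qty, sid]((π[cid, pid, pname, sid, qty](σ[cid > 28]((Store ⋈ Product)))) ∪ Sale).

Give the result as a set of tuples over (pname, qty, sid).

{(Delta, 17, 7), (Echo, 28, 16), (Gamma, 15, 33), (Helix, 21, 33), (Lyra, 12, 23), (Vega, 36, 16), (Zephyr, 30, 22), (Zephyr, 30, 28), (Zephyr, 30, 29)}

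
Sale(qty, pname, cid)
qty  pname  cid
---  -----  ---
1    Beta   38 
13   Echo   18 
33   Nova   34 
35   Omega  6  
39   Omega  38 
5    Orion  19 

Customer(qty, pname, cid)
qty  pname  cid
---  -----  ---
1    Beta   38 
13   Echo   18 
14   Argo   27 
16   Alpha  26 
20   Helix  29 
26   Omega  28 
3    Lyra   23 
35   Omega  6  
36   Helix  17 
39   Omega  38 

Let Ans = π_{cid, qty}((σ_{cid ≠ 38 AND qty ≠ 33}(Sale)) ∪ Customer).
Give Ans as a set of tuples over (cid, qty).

Filtering on cid ≠ 38 AND qty ≠ 33 leaves {(13, Echo, 18), (35, Omega, 6), (5, Orion, 19)}.
Set union of the two operands is {(1, Beta, 38), (13, Echo, 18), (14, Argo, 27), (16, Alpha, 26), (20, Helix, 29), (26, Omega, 28), (3, Lyra, 23), (35, Omega, 6), (36, Helix, 17), (39, Omega, 38), (5, Orion, 19)}.
π_{cid, qty} gives {(17, 36), (18, 13), (19, 5), (23, 3), (26, 16), (27, 14), (28, 26), (29, 20), (38, 1), (38, 39), (6, 35)}.

{(17, 36), (18, 13), (19, 5), (23, 3), (26, 16), (27, 14), (28, 26), (29, 20), (38, 1), (38, 39), (6, 35)}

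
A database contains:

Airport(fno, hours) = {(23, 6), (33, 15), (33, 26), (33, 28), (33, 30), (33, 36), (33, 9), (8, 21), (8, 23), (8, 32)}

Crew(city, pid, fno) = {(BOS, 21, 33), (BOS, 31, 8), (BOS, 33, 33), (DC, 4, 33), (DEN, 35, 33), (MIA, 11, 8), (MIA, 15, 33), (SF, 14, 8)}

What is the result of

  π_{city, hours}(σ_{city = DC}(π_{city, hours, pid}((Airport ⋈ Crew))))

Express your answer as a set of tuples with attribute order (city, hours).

Airport ⋈ Crew (natural join on fno): {(33, 15, BOS, 21), (33, 15, BOS, 33), (33, 15, DC, 4), (33, 15, DEN, 35), (33, 15, MIA, 15), (33, 26, BOS, 21), (33, 26, BOS, 33), (33, 26, DC, 4), (33, 26, DEN, 35), (33, 26, MIA, 15), (33, 28, BOS, 21), (33, 28, BOS, 33), (33, 28, DC, 4), (33, 28, DEN, 35), (33, 28, MIA, 15), (33, 30, BOS, 21), (33, 30, BOS, 33), (33, 30, DC, 4), (33, 30, DEN, 35), (33, 30, MIA, 15), (33, 36, BOS, 21), (33, 36, BOS, 33), (33, 36, DC, 4), (33, 36, DEN, 35), (33, 36, MIA, 15), (33, 9, BOS, 21), (33, 9, BOS, 33), (33, 9, DC, 4), (33, 9, DEN, 35), (33, 9, MIA, 15), (8, 21, BOS, 31), (8, 21, MIA, 11), (8, 21, SF, 14), (8, 23, BOS, 31), (8, 23, MIA, 11), (8, 23, SF, 14), (8, 32, BOS, 31), (8, 32, MIA, 11), (8, 32, SF, 14)}
π[city, hours, pid]: project onto (city, hours, pid) → {(BOS, 15, 21), (BOS, 15, 33), (BOS, 21, 31), (BOS, 23, 31), (BOS, 26, 21), (BOS, 26, 33), (BOS, 28, 21), (BOS, 28, 33), (BOS, 30, 21), (BOS, 30, 33), (BOS, 32, 31), (BOS, 36, 21), (BOS, 36, 33), (BOS, 9, 21), (BOS, 9, 33), (DC, 15, 4), (DC, 26, 4), (DC, 28, 4), (DC, 30, 4), (DC, 36, 4), (DC, 9, 4), (DEN, 15, 35), (DEN, 26, 35), (DEN, 28, 35), (DEN, 30, 35), (DEN, 36, 35), (DEN, 9, 35), (MIA, 15, 15), (MIA, 21, 11), (MIA, 23, 11), (MIA, 26, 15), (MIA, 28, 15), (MIA, 30, 15), (MIA, 32, 11), (MIA, 36, 15), (MIA, 9, 15), (SF, 21, 14), (SF, 23, 14), (SF, 32, 14)}
σ[city = DC]: keep tuples satisfying city = DC → {(DC, 15, 4), (DC, 26, 4), (DC, 28, 4), (DC, 30, 4), (DC, 36, 4), (DC, 9, 4)}
π[city, hours]: project onto (city, hours) → {(DC, 15), (DC, 26), (DC, 28), (DC, 30), (DC, 36), (DC, 9)}

{(DC, 15), (DC, 26), (DC, 28), (DC, 30), (DC, 36), (DC, 9)}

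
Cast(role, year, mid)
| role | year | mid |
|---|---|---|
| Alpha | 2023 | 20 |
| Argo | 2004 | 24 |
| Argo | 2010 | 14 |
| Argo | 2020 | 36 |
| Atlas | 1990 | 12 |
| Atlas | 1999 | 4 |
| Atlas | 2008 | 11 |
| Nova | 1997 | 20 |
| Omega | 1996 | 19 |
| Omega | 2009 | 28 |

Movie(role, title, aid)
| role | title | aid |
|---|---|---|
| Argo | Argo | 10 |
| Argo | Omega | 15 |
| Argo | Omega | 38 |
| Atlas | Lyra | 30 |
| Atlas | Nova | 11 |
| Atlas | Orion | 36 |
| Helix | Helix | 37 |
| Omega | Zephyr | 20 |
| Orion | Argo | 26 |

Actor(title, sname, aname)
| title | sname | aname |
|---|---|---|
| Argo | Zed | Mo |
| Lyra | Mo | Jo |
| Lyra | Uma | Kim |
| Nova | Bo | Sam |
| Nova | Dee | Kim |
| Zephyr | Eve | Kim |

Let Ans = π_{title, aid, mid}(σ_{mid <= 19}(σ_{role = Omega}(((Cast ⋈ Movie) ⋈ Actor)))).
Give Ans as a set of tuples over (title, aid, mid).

Natural join on role: {(Argo, 2004, 24, Argo, 10), (Argo, 2004, 24, Omega, 15), (Argo, 2004, 24, Omega, 38), (Argo, 2010, 14, Argo, 10), (Argo, 2010, 14, Omega, 15), (Argo, 2010, 14, Omega, 38), (Argo, 2020, 36, Argo, 10), (Argo, 2020, 36, Omega, 15), (Argo, 2020, 36, Omega, 38), (Atlas, 1990, 12, Lyra, 30), (Atlas, 1990, 12, Nova, 11), (Atlas, 1990, 12, Orion, 36), (Atlas, 1999, 4, Lyra, 30), (Atlas, 1999, 4, Nova, 11), (Atlas, 1999, 4, Orion, 36), (Atlas, 2008, 11, Lyra, 30), (Atlas, 2008, 11, Nova, 11), (Atlas, 2008, 11, Orion, 36), (Omega, 1996, 19, Zephyr, 20), (Omega, 2009, 28, Zephyr, 20)}
Natural join on title: {(Argo, 2004, 24, Argo, 10, Zed, Mo), (Argo, 2010, 14, Argo, 10, Zed, Mo), (Argo, 2020, 36, Argo, 10, Zed, Mo), (Atlas, 1990, 12, Lyra, 30, Mo, Jo), (Atlas, 1990, 12, Lyra, 30, Uma, Kim), (Atlas, 1990, 12, Nova, 11, Bo, Sam), (Atlas, 1990, 12, Nova, 11, Dee, Kim), (Atlas, 1999, 4, Lyra, 30, Mo, Jo), (Atlas, 1999, 4, Lyra, 30, Uma, Kim), (Atlas, 1999, 4, Nova, 11, Bo, Sam), (Atlas, 1999, 4, Nova, 11, Dee, Kim), (Atlas, 2008, 11, Lyra, 30, Mo, Jo), (Atlas, 2008, 11, Lyra, 30, Uma, Kim), (Atlas, 2008, 11, Nova, 11, Bo, Sam), (Atlas, 2008, 11, Nova, 11, Dee, Kim), (Omega, 1996, 19, Zephyr, 20, Eve, Kim), (Omega, 2009, 28, Zephyr, 20, Eve, Kim)}
Filtering on role = Omega leaves {(Omega, 1996, 19, Zephyr, 20, Eve, Kim), (Omega, 2009, 28, Zephyr, 20, Eve, Kim)}.
Filtering on mid <= 19 leaves {(Omega, 1996, 19, Zephyr, 20, Eve, Kim)}.
π_{title, aid, mid} gives {(Zephyr, 20, 19)}.

{(Zephyr, 20, 19)}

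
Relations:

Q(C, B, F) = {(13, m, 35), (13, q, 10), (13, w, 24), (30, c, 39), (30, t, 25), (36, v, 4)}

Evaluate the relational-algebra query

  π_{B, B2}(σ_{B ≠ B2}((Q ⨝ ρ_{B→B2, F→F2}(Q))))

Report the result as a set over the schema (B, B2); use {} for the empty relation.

ρ[B→B2, F→F2]: schema becomes (C, B2, F2); tuples unchanged.
Natural join on C: {(13, m, 35, m, 35), (13, m, 35, q, 10), (13, m, 35, w, 24), (13, q, 10, m, 35), (13, q, 10, q, 10), (13, q, 10, w, 24), (13, w, 24, m, 35), (13, w, 24, q, 10), (13, w, 24, w, 24), (30, c, 39, c, 39), (30, c, 39, t, 25), (30, t, 25, c, 39), (30, t, 25, t, 25), (36, v, 4, v, 4)}
Selection B ≠ B2: {(13, m, 35, q, 10), (13, m, 35, w, 24), (13, q, 10, m, 35), (13, q, 10, w, 24), (13, w, 24, m, 35), (13, w, 24, q, 10), (30, c, 39, t, 25), (30, t, 25, c, 39)}
π_{B, B2} gives {(c, t), (m, q), (m, w), (q, m), (q, w), (t, c), (w, m), (w, q)}.

{(c, t), (m, q), (m, w), (q, m), (q, w), (t, c), (w, m), (w, q)}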